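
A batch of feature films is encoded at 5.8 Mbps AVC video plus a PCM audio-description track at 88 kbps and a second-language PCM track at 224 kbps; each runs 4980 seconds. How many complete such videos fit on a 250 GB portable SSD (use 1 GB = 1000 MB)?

65

Audio total: 88 + 224 = 312 kbps = 0.312 Mbps.
Total bitrate: 6.112 Mbps.
Per item: 6.112 Mbps × 4980 s = 30,438 Mb = 3,805 MB.
Capacity: 250 GB = 2,000,000 Mb; 65.71 items → 65 complete.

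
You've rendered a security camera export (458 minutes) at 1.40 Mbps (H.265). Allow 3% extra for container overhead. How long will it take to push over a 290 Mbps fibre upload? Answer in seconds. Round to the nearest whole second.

137 seconds

458 min = 27480 s
File: 1.400 Mbps × 27480 s = 38472.0 Mb.
With 3% container overhead: ×1.03. → 39626.2 Mb.
At 290 Mbps: 39626.2 / 290 = 136.6 s ≈ 137 seconds.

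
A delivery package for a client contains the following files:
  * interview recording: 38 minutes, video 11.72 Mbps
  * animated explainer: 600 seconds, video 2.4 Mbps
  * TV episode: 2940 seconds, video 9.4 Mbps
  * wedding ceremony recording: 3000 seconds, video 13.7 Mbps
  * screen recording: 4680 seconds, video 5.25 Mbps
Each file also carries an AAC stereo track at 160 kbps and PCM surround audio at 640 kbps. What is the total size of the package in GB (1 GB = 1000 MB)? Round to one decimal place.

16.5 GB

Audio total: 160 + 640 = 800 kbps = 0.800 Mbps.
interview recording: 12.520 Mbps × 2280 s = 28545.6 Mb
animated explainer: 3.200 Mbps × 600 s = 1920.0 Mb
TV episode: 10.200 Mbps × 2940 s = 29988.0 Mb
wedding ceremony recording: 14.500 Mbps × 3000 s = 43500.0 Mb
screen recording: 6.050 Mbps × 4680 s = 28314.0 Mb
Total: 132267.6 Mb = 16533.5 MB.
= 16.53 GB.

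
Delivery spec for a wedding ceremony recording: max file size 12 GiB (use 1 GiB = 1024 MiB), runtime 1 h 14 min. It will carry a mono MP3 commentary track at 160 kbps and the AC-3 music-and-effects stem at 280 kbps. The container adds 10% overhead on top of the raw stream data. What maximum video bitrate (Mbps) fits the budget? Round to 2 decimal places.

20.67 Mbps

Budget: 12 GiB = 103079.2 Mb.
Stream payload after overhead: 103079.2 / 1.10 = 93708.4 Mb.
1 h 14 min = 74 min = 4440 s
Total bitrate budget: 93708.4 Mb / 4440 s = 21.105 Mbps.
Audio total: 160 + 280 = 440 kbps = 0.440 Mbps.
Video: 21.105 − 0.440 = 20.665 Mbps.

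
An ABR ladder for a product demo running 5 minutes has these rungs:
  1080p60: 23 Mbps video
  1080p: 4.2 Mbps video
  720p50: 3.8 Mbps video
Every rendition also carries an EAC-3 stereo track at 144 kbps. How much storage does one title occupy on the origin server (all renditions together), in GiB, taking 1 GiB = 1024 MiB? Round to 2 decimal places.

5 min = 300 s
Audio: 144 kbps = 0.144 Mbps.
Sum of rendition bitrates: (23+0.144) + (4.2+0.144) + (3.8+0.144) = 31.432 Mbps.
× 300 s = 9,430 Mb = 1,179 MB = 1.098 GiB.

1.10 GiB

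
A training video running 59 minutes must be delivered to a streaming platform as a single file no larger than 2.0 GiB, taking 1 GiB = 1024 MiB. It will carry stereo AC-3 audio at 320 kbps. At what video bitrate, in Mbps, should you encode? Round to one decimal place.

4.5 Mbps

Budget: 2.0 GiB = 17179.9 Mb.
59 min = 3540 s
Total bitrate budget: 17179.9 Mb / 3540 s = 4.853 Mbps.
Audio: 320 kbps = 0.320 Mbps.
Video: 4.853 − 0.320 = 4.533 Mbps.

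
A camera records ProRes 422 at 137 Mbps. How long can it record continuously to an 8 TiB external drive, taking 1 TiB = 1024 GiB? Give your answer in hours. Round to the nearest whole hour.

143 hours

Capacity: 8 TiB = 70,368,744 Mb.
Recording time: 70,368,744 / 137.000 = 513,640 s ≈ 143 hours.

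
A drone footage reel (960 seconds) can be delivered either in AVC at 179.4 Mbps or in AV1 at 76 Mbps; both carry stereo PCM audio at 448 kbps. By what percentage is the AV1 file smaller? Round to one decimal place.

57.5%

Audio: 448 kbps = 0.448 Mbps.
AVC: 179.848 Mbps × 960 s = 172654.1 Mb = 21.582 GB.
AV1: 76.448 Mbps × 960 s = 73390.1 Mb = 9.174 GB.
Reduction: (1 − 9.174/21.582) × 100 = 57.49%.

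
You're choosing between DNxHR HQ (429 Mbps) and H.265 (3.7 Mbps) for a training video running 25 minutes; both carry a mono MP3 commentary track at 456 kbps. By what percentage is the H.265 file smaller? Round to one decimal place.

99.0%

25 min = 1500 s
Audio: 456 kbps = 0.456 Mbps.
DNxHR HQ: 429.456 Mbps × 1500 s = 644184.0 Mb = 80.523 GB.
H.265: 4.156 Mbps × 1500 s = 6234.0 Mb = 0.779 GB.
Reduction: (1 − 0.779/80.523) × 100 = 99.03%.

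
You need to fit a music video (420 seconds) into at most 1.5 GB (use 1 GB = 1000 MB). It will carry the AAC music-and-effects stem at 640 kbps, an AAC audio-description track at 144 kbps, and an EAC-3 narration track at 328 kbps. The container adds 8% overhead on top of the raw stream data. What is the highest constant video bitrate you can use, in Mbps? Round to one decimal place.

Budget: 1.5 GB = 12000.0 Mb.
Stream payload after overhead: 12000.0 / 1.08 = 11111.1 Mb.
Total bitrate budget: 11111.1 Mb / 420 s = 26.455 Mbps.
Audio total: 640 + 144 + 328 = 1112 kbps = 1.112 Mbps.
Video: 26.455 − 1.112 = 25.343 Mbps.

25.3 Mbps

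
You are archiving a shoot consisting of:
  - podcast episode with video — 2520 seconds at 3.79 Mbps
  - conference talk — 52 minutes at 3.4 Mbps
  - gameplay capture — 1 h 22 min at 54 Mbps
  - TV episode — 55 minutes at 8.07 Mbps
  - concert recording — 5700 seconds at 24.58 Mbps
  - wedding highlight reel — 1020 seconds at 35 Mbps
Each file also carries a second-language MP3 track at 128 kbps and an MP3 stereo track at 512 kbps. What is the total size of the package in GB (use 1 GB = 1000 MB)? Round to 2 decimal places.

Audio total: 128 + 512 = 640 kbps = 0.640 Mbps.
podcast episode with video: 4.430 Mbps × 2520 s = 11163.6 Mb
conference talk: 4.040 Mbps × 3120 s = 12604.8 Mb
gameplay capture: 54.640 Mbps × 4920 s = 268828.8 Mb
TV episode: 8.710 Mbps × 3300 s = 28743.0 Mb
concert recording: 25.220 Mbps × 5700 s = 143754.0 Mb
wedding highlight reel: 35.640 Mbps × 1020 s = 36352.8 Mb
Total: 501447.0 Mb = 62680.9 MB.
= 62.68 GB.

62.68 GB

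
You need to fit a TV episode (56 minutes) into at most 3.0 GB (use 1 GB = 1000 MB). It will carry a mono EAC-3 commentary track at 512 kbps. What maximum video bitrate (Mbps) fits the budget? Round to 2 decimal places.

6.63 Mbps

Budget: 3.0 GB = 24000.0 Mb.
56 min = 3360 s
Total bitrate budget: 24000.0 Mb / 3360 s = 7.143 Mbps.
Audio: 512 kbps = 0.512 Mbps.
Video: 7.143 − 0.512 = 6.631 Mbps.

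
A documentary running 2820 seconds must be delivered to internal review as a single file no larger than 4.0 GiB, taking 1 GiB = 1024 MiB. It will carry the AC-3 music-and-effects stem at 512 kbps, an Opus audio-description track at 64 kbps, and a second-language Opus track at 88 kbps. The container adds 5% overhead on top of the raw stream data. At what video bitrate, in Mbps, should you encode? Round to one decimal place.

10.9 Mbps

Budget: 4.0 GiB = 34359.7 Mb.
Stream payload after overhead: 34359.7 / 1.05 = 32723.6 Mb.
Total bitrate budget: 32723.6 Mb / 2820 s = 11.604 Mbps.
Audio total: 512 + 64 + 88 = 664 kbps = 0.664 Mbps.
Video: 11.604 − 0.664 = 10.940 Mbps.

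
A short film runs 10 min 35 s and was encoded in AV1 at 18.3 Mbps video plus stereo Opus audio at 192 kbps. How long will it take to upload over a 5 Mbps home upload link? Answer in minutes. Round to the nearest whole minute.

39 minutes

10 min 35 s = 635 s
Audio: 192 kbps = 0.192 Mbps.
Total bitrate: 18.492 Mbps.
File: 18.492 Mbps × 635 s = 11742.4 Mb.
At 5 Mbps: 11742.4 / 5 = 2348.5 s ≈ 39.1 minutes.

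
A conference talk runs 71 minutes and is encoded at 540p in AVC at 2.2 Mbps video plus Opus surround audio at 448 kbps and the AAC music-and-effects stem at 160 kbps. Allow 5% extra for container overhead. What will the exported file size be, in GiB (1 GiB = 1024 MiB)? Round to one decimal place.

71 min = 4260 s
Audio total: 448 + 160 = 608 kbps = 0.608 Mbps.
Total bitrate: 2.2 + 0.608 = 2.808 Mbps.
Stream data: 2.808 Mbps × 4260 s = 11962.1 Mb.
With 5% container overhead: ×1.05.
12,560 Mb = 1,570,023,000 bytes ÷ 1,073,741,824 = 1.462 GiB.

1.5 GiB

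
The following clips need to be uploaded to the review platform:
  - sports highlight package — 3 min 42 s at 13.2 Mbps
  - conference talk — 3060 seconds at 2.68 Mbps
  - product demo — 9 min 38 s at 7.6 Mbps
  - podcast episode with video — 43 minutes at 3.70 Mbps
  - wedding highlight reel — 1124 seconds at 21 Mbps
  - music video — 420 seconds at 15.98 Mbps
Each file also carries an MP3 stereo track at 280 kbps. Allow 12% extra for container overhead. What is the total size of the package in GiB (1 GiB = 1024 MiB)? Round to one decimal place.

Audio: 280 kbps = 0.280 Mbps.
sports highlight package: 13.480 Mbps × 222 s × 1.12 = 3351.7 Mb
conference talk: 2.960 Mbps × 3060 s × 1.12 = 10144.5 Mb
product demo: 7.880 Mbps × 578 s × 1.12 = 5101.2 Mb
podcast episode with video: 3.980 Mbps × 2580 s × 1.12 = 11500.6 Mb
wedding highlight reel: 21.280 Mbps × 1124 s × 1.12 = 26789.0 Mb
music video: 16.260 Mbps × 420 s × 1.12 = 7648.7 Mb
Total: 64535.7 Mb = 8067.0 MB.
= 7.513 GiB.

7.5 GiB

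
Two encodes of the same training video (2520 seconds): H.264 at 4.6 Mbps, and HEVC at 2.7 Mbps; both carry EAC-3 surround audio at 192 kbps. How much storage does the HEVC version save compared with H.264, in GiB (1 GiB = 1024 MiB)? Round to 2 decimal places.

0.56 GiB

Audio: 192 kbps = 0.192 Mbps.
H.264: 4.792 Mbps × 2520 s = 12075.8 Mb = 1.406 GiB.
HEVC: 2.892 Mbps × 2520 s = 7287.8 Mb = 0.848 GiB.
Saving: 1.406 − 0.848 = 0.557 GiB.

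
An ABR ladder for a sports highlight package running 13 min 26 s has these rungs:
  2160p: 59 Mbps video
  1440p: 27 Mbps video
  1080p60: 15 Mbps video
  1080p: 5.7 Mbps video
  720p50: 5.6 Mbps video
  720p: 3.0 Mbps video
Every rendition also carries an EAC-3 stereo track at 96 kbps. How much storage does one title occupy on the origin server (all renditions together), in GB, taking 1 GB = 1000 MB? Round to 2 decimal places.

11.67 GB

13 min 26 s = 806 s
Audio: 96 kbps = 0.096 Mbps.
Sum of rendition bitrates: (59+0.096) + (27+0.096) + (15+0.096) + (5.7+0.096) + (5.6+0.096) + (3.0+0.096) = 115.876 Mbps.
× 806 s = 93,396 Mb = 11,675 MB = 11.67 GB.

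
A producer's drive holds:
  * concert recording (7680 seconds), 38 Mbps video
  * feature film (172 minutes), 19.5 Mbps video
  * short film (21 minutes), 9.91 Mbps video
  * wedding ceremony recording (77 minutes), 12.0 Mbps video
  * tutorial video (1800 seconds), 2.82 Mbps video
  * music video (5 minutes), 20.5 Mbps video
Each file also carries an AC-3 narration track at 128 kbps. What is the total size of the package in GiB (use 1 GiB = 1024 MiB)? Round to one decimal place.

Audio: 128 kbps = 0.128 Mbps.
concert recording: 38.128 Mbps × 7680 s = 292823.0 Mb
feature film: 19.628 Mbps × 10320 s = 202561.0 Mb
short film: 10.038 Mbps × 1260 s = 12647.9 Mb
wedding ceremony recording: 12.128 Mbps × 4620 s = 56031.4 Mb
tutorial video: 2.948 Mbps × 1800 s = 5306.4 Mb
music video: 20.628 Mbps × 300 s = 6188.4 Mb
Total: 575558.0 Mb = 71944.8 MB.
= 67.00 GiB.

67.0 GiB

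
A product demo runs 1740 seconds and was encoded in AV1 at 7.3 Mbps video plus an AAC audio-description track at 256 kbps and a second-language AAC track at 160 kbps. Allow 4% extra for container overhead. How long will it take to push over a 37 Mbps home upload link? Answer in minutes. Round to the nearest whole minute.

6 minutes

Audio total: 256 + 160 = 416 kbps = 0.416 Mbps.
Total bitrate: 7.716 Mbps.
File: 7.716 Mbps × 1740 s = 13425.8 Mb.
With 4% container overhead: ×1.04. → 13962.9 Mb.
At 37 Mbps: 13962.9 / 37 = 377.4 s ≈ 6.29 minutes.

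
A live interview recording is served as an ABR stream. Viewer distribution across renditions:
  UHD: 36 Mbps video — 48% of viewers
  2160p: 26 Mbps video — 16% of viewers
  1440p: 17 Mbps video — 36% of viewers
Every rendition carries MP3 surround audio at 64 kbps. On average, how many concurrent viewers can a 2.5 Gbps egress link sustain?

Audio: 64 kbps = 0.064 Mbps.
Average per-viewer bitrate: 0.48×36.064 + 0.16×26.064 + 0.36×17.064 = 27.624 Mbps.
2.5 Gbps = 2,500 Mbps; 2,500 / 27.624 = 90.50 → 90.

90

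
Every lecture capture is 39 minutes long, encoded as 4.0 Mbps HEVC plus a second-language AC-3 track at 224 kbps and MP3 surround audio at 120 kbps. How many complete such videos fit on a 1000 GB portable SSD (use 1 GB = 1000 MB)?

787

39 min = 2340 s
Audio total: 224 + 120 = 344 kbps = 0.344 Mbps.
Total bitrate: 4.344 Mbps.
Per item: 4.344 Mbps × 2340 s = 10,165 Mb = 1,271 MB.
Capacity: 1000 GB = 8,000,000 Mb; 787.02 items → 787 complete.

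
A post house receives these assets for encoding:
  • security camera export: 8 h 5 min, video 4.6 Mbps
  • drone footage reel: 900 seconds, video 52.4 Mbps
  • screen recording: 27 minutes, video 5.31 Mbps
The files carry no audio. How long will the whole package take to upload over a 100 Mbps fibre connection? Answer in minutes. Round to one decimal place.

security camera export: 4.600 Mbps × 29100 s = 133860.0 Mb
drone footage reel: 52.400 Mbps × 900 s = 47160.0 Mb
screen recording: 5.310 Mbps × 1620 s = 8602.2 Mb
Total: 189622.2 Mb = 23702.8 MB.
At 100 Mbps: 189622.2 / 100 = 1896 s ≈ 31.6 minutes.

31.6 minutes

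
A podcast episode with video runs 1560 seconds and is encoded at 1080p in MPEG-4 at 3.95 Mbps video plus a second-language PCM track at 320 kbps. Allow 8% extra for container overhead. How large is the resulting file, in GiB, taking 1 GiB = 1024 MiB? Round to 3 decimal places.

0.838 GiB

Audio: 320 kbps = 0.320 Mbps.
Total bitrate: 3.95 + 0.320 = 4.270 Mbps.
Stream data: 4.270 Mbps × 1560 s = 6661.2 Mb.
With 8% container overhead: ×1.08.
7,194 Mb = 899,262,000 bytes ÷ 1,073,741,824 = 0.8375 GiB.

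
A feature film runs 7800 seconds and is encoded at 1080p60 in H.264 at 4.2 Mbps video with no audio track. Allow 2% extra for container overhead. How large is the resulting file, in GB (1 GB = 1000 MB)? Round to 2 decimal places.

4.18 GB

Total bitrate: 4.2 Mbps.
Stream data: 4.200 Mbps × 7800 s = 32760.0 Mb.
With 2% container overhead: ×1.02.
33,415 Mb ÷ 8 = 4,177 MB → 4.177 GB.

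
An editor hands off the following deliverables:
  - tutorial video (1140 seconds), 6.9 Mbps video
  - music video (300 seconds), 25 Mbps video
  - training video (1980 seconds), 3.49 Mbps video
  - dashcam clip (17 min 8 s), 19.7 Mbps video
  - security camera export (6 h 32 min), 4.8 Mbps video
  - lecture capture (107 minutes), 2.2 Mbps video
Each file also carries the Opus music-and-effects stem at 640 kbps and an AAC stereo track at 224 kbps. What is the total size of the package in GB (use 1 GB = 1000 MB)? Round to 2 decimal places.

24.91 GB

Audio total: 640 + 224 = 864 kbps = 0.864 Mbps.
tutorial video: 7.764 Mbps × 1140 s = 8851.0 Mb
music video: 25.864 Mbps × 300 s = 7759.2 Mb
training video: 4.354 Mbps × 1980 s = 8620.9 Mb
dashcam clip: 20.564 Mbps × 1028 s = 21139.8 Mb
security camera export: 5.664 Mbps × 23520 s = 133217.3 Mb
lecture capture: 3.064 Mbps × 6420 s = 19670.9 Mb
Total: 199259.0 Mb = 24907.4 MB.
= 24.91 GB.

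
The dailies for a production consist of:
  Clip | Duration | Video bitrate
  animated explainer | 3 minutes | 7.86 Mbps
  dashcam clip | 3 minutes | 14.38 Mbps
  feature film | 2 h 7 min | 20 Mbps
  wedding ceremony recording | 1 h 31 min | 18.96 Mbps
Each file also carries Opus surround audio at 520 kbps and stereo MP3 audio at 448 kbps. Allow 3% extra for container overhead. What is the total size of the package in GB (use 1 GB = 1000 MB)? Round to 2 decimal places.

Audio total: 520 + 448 = 968 kbps = 0.968 Mbps.
animated explainer: 8.828 Mbps × 180 s × 1.03 = 1636.7 Mb
dashcam clip: 15.348 Mbps × 180 s × 1.03 = 2845.5 Mb
feature film: 20.968 Mbps × 7620 s × 1.03 = 164569.4 Mb
wedding ceremony recording: 19.928 Mbps × 5460 s × 1.03 = 112071.1 Mb
Total: 281122.8 Mb = 35140.3 MB.
= 35.14 GB.

35.14 GB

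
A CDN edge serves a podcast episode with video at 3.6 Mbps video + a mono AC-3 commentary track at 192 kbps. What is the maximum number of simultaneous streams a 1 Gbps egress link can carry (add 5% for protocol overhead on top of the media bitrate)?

Audio: 192 kbps = 0.192 Mbps.
Per-viewer media rate: 3.792 Mbps.
On the wire with 5% overhead: 3.982 Mbps.
1 Gbps = 1,000 Mbps; 1,000 / 3.982 = 251.16 → 251 viewers.

251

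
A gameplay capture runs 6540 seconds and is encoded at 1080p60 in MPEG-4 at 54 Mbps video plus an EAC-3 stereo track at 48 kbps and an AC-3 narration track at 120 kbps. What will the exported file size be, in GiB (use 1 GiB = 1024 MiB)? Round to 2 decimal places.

Audio total: 48 + 120 = 168 kbps = 0.168 Mbps.
Total bitrate: 54 + 0.168 = 54.168 Mbps.
Stream data: 54.168 Mbps × 6540 s = 354258.7 Mb.
354,259 Mb = 44,282,340,000 bytes ÷ 1,073,741,824 = 41.24 GiB.

41.24 GiB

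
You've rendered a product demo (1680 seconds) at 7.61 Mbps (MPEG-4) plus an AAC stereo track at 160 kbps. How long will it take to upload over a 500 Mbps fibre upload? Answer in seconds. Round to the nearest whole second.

26 seconds

Audio: 160 kbps = 0.160 Mbps.
Total bitrate: 7.770 Mbps.
File: 7.770 Mbps × 1680 s = 13053.6 Mb.
At 500 Mbps: 13053.6 / 500 = 26.1 s ≈ 26.1 seconds.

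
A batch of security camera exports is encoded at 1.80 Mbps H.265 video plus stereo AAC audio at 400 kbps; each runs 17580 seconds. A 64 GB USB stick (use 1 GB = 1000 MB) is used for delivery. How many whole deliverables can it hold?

Audio: 400 kbps = 0.400 Mbps.
Total bitrate: 2.200 Mbps.
Per item: 2.200 Mbps × 17580 s = 38,676 Mb = 4,834 MB.
Capacity: 64 GB = 512,000 Mb; 13.24 items → 13 complete.

13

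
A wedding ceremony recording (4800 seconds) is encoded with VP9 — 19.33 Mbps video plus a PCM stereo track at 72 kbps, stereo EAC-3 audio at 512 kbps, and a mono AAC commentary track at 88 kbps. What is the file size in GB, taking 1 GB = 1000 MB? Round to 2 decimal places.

Audio total: 72 + 512 + 88 = 672 kbps = 0.672 Mbps.
Total bitrate: 19.33 + 0.672 = 20.002 Mbps.
Stream data: 20.002 Mbps × 4800 s = 96009.6 Mb.
96,010 Mb ÷ 8 = 12,001 MB → 12.00 GB.

12.00 GB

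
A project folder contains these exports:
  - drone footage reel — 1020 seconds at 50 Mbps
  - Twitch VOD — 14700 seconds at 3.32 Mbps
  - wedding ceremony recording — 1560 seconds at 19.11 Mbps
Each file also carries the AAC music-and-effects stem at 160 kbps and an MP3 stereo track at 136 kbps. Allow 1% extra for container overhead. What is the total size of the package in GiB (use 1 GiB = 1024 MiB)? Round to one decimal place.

Audio total: 160 + 136 = 296 kbps = 0.296 Mbps.
drone footage reel: 50.296 Mbps × 1020 s × 1.01 = 51814.9 Mb
Twitch VOD: 3.616 Mbps × 14700 s × 1.01 = 53686.8 Mb
wedding ceremony recording: 19.406 Mbps × 1560 s × 1.01 = 30576.1 Mb
Total: 136077.8 Mb = 17009.7 MB.
= 15.84 GiB.

15.8 GiB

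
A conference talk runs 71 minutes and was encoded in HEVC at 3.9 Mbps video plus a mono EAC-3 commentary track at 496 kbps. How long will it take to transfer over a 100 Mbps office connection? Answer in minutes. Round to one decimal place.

71 min = 4260 s
Audio: 496 kbps = 0.496 Mbps.
Total bitrate: 4.396 Mbps.
File: 4.396 Mbps × 4260 s = 18727.0 Mb.
At 100 Mbps: 18727.0 / 100 = 187.3 s ≈ 3.12 minutes.

3.1 minutes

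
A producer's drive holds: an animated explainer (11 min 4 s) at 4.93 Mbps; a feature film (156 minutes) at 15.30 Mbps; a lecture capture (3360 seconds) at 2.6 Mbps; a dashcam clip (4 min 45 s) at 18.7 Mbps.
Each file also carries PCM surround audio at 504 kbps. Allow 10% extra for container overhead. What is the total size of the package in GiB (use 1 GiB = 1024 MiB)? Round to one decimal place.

21.4 GiB

Audio: 504 kbps = 0.504 Mbps.
animated explainer: 5.434 Mbps × 664 s × 1.10 = 3969.0 Mb
feature film: 15.804 Mbps × 9360 s × 1.10 = 162718.0 Mb
lecture capture: 3.104 Mbps × 3360 s × 1.10 = 11472.4 Mb
dashcam clip: 19.204 Mbps × 285 s × 1.10 = 6020.5 Mb
Total: 184179.8 Mb = 23022.5 MB.
= 21.44 GiB.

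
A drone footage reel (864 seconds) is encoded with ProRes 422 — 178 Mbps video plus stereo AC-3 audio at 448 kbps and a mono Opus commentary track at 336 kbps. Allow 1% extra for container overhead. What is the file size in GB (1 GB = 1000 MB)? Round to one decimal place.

Audio total: 448 + 336 = 784 kbps = 0.784 Mbps.
Total bitrate: 178 + 0.784 = 178.784 Mbps.
Stream data: 178.784 Mbps × 864 s = 154469.4 Mb.
With 1% container overhead: ×1.01.
156,014 Mb ÷ 8 = 19,502 MB → 19.50 GB.

19.5 GB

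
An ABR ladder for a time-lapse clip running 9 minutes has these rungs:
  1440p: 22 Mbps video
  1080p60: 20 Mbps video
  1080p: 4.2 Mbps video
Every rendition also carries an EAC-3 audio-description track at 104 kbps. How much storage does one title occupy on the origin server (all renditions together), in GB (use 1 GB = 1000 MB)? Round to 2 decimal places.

3.14 GB

9 min = 540 s
Audio: 104 kbps = 0.104 Mbps.
Sum of rendition bitrates: (22+0.104) + (20+0.104) + (4.2+0.104) = 46.512 Mbps.
× 540 s = 25,116 Mb = 3,140 MB = 3.140 GB.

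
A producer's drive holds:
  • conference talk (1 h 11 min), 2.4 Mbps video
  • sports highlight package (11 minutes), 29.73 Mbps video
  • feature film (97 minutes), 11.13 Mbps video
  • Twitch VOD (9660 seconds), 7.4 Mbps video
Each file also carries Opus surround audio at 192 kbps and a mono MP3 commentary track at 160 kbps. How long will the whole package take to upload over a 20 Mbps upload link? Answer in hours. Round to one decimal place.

Audio total: 192 + 160 = 352 kbps = 0.352 Mbps.
conference talk: 2.752 Mbps × 4260 s = 11723.5 Mb
sports highlight package: 30.082 Mbps × 660 s = 19854.1 Mb
feature film: 11.482 Mbps × 5820 s = 66825.2 Mb
Twitch VOD: 7.752 Mbps × 9660 s = 74884.3 Mb
Total: 173287.2 Mb = 21660.9 MB.
At 20 Mbps: 173287.2 / 20 = 8664 s ≈ 2.41 hours.

2.4 hours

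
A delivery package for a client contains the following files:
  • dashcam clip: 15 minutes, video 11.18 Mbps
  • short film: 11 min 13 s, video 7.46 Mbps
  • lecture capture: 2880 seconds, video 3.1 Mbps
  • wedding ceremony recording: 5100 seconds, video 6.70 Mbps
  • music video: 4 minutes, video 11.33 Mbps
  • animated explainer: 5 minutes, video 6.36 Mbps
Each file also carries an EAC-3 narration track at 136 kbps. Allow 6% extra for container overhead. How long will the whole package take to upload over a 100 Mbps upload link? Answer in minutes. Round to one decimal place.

Audio: 136 kbps = 0.136 Mbps.
dashcam clip: 11.316 Mbps × 900 s × 1.06 = 10795.5 Mb
short film: 7.596 Mbps × 673 s × 1.06 = 5418.8 Mb
lecture capture: 3.236 Mbps × 2880 s × 1.06 = 9878.9 Mb
wedding ceremony recording: 6.836 Mbps × 5100 s × 1.06 = 36955.4 Mb
music video: 11.466 Mbps × 240 s × 1.06 = 2917.0 Mb
animated explainer: 6.496 Mbps × 300 s × 1.06 = 2065.7 Mb
Total: 68031.3 Mb = 8503.9 MB.
At 100 Mbps: 68031.3 / 100 = 680 s ≈ 11.3 minutes.

11.3 minutes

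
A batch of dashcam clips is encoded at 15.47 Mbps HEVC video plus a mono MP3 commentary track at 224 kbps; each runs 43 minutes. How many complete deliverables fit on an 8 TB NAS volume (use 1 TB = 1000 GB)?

1580

43 min = 2580 s
Audio: 224 kbps = 0.224 Mbps.
Total bitrate: 15.694 Mbps.
Per item: 15.694 Mbps × 2580 s = 40,491 Mb = 5,061 MB.
Capacity: 8 TB = 64,000,000 Mb; 1580.62 items → 1580 complete.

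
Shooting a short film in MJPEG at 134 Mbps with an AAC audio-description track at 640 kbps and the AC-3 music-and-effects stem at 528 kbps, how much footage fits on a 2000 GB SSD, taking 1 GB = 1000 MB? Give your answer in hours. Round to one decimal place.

Audio total: 640 + 528 = 1168 kbps = 1.168 Mbps.
Total bitrate: 134 + 1.168 = 135.168 Mbps.
Capacity: 2000 GB = 16,000,000 Mb.
Recording time: 16,000,000 / 135.168 = 118,371 s ≈ 32.9 hours.

32.9 hours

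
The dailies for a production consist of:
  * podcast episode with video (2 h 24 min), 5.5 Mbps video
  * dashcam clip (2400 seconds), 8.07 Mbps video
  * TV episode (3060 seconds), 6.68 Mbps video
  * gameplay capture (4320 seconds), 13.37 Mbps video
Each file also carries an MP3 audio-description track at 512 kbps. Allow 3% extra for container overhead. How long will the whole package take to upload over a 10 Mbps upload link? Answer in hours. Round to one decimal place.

Audio: 512 kbps = 0.512 Mbps.
podcast episode with video: 6.012 Mbps × 8640 s × 1.03 = 53502.0 Mb
dashcam clip: 8.582 Mbps × 2400 s × 1.03 = 21214.7 Mb
TV episode: 7.192 Mbps × 3060 s × 1.03 = 22667.7 Mb
gameplay capture: 13.882 Mbps × 4320 s × 1.03 = 61769.3 Mb
Total: 159153.8 Mb = 19894.2 MB.
At 10 Mbps: 159153.8 / 10 = 15915 s ≈ 4.42 hours.

4.4 hours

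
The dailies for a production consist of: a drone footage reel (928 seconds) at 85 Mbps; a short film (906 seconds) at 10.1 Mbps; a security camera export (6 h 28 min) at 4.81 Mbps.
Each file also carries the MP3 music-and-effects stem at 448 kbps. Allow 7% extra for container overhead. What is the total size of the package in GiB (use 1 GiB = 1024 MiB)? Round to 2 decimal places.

Audio: 448 kbps = 0.448 Mbps.
drone footage reel: 85.448 Mbps × 928 s × 1.07 = 84846.4 Mb
short film: 10.548 Mbps × 906 s × 1.07 = 10225.4 Mb
security camera export: 5.258 Mbps × 23280 s × 1.07 = 130974.7 Mb
Total: 226046.6 Mb = 28255.8 MB.
= 26.32 GiB.

26.32 GiB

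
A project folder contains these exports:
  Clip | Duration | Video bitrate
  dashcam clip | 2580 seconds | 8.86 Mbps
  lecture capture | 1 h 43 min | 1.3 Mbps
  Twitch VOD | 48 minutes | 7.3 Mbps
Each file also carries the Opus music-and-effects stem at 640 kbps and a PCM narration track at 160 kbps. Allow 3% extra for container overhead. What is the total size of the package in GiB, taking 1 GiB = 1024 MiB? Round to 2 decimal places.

7.34 GiB

Audio total: 640 + 160 = 800 kbps = 0.800 Mbps.
dashcam clip: 9.660 Mbps × 2580 s × 1.03 = 25670.5 Mb
lecture capture: 2.100 Mbps × 6180 s × 1.03 = 13367.3 Mb
Twitch VOD: 8.100 Mbps × 2880 s × 1.03 = 24027.8 Mb
Total: 63065.7 Mb = 7883.2 MB.
= 7.342 GiB.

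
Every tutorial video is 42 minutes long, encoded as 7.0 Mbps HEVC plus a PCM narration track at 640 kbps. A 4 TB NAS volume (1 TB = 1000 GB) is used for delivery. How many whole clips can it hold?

1662

42 min = 2520 s
Audio: 640 kbps = 0.640 Mbps.
Total bitrate: 7.640 Mbps.
Per item: 7.640 Mbps × 2520 s = 19,253 Mb = 2,407 MB.
Capacity: 4 TB = 32,000,000 Mb; 1662.10 items → 1662 complete.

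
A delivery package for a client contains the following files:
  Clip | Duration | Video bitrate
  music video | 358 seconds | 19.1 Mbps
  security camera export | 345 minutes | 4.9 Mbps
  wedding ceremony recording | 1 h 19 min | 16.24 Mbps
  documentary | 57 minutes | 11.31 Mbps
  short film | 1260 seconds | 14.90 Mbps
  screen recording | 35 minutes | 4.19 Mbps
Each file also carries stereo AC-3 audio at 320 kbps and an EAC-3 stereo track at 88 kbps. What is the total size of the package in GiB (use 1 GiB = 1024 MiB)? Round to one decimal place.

Audio total: 320 + 88 = 408 kbps = 0.408 Mbps.
music video: 19.508 Mbps × 358 s = 6983.9 Mb
security camera export: 5.308 Mbps × 20700 s = 109875.6 Mb
wedding ceremony recording: 16.648 Mbps × 4740 s = 78911.5 Mb
documentary: 11.718 Mbps × 3420 s = 40075.6 Mb
short film: 15.308 Mbps × 1260 s = 19288.1 Mb
screen recording: 4.598 Mbps × 2100 s = 9655.8 Mb
Total: 264790.4 Mb = 33098.8 MB.
= 30.83 GiB.

30.8 GiB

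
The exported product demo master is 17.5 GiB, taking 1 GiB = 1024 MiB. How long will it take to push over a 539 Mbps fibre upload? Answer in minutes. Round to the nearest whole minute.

5 minutes

File: 17.5 GiB = 150323.9 Mb.
At 539 Mbps: 150323.9 / 539 = 278.9 s ≈ 4.65 minutes.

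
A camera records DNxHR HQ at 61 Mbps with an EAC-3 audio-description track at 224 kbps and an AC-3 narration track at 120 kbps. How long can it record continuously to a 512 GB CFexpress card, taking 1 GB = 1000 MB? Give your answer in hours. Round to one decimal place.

18.5 hours

Audio total: 224 + 120 = 344 kbps = 0.344 Mbps.
Total bitrate: 61 + 0.344 = 61.344 Mbps.
Capacity: 512 GB = 4,096,000 Mb.
Recording time: 4,096,000 / 61.344 = 66,771 s ≈ 18.5 hours.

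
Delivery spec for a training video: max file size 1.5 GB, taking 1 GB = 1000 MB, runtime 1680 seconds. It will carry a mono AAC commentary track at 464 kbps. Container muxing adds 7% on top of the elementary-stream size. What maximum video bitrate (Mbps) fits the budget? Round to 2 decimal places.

Budget: 1.5 GB = 12000.0 Mb.
Stream payload after overhead: 12000.0 / 1.07 = 11215.0 Mb.
Total bitrate budget: 11215.0 Mb / 1680 s = 6.676 Mbps.
Audio: 464 kbps = 0.464 Mbps.
Video: 6.676 − 0.464 = 6.212 Mbps.

6.21 Mbps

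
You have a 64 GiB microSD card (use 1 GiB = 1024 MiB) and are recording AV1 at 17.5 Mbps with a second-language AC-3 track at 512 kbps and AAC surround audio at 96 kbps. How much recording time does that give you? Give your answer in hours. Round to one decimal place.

Audio total: 512 + 96 = 608 kbps = 0.608 Mbps.
Total bitrate: 17.5 + 0.608 = 18.108 Mbps.
Capacity: 64 GiB = 549,756 Mb.
Recording time: 549,756 / 18.108 = 30,360 s ≈ 8.43 hours.

8.4 hours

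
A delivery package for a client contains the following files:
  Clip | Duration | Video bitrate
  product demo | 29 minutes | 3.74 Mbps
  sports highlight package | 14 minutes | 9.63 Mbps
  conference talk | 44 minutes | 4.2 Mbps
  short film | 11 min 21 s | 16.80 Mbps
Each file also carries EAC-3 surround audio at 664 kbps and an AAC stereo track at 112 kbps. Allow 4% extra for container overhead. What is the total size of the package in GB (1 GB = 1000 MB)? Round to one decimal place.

5.4 GB

Audio total: 664 + 112 = 776 kbps = 0.776 Mbps.
product demo: 4.516 Mbps × 1740 s × 1.04 = 8172.2 Mb
sports highlight package: 10.406 Mbps × 840 s × 1.04 = 9090.7 Mb
conference talk: 4.976 Mbps × 2640 s × 1.04 = 13662.1 Mb
short film: 17.576 Mbps × 681 s × 1.04 = 12448.0 Mb
Total: 43373.0 Mb = 5421.6 MB.
= 5.422 GB.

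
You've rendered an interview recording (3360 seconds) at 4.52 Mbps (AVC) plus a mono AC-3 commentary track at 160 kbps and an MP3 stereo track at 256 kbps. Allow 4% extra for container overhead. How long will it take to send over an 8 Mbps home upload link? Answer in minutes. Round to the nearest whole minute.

36 minutes

Audio total: 160 + 256 = 416 kbps = 0.416 Mbps.
Total bitrate: 4.936 Mbps.
File: 4.936 Mbps × 3360 s = 16585.0 Mb.
With 4% container overhead: ×1.04. → 17248.4 Mb.
At 8 Mbps: 17248.4 / 8 = 2156.0 s ≈ 35.9 minutes.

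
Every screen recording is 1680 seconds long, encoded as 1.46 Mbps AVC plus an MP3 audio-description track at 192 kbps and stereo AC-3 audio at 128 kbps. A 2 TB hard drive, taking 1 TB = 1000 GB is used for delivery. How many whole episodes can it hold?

Audio total: 192 + 128 = 320 kbps = 0.320 Mbps.
Total bitrate: 1.780 Mbps.
Per item: 1.780 Mbps × 1680 s = 2,990 Mb = 373.8 MB.
Capacity: 2 TB = 16,000,000 Mb; 5350.45 items → 5350 complete.

5350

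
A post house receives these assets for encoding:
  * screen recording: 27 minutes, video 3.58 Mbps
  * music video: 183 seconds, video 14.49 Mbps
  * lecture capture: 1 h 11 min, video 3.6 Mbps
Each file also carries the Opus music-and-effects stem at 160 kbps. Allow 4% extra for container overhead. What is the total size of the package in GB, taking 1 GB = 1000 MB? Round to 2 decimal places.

Audio: 160 kbps = 0.160 Mbps.
screen recording: 3.740 Mbps × 1620 s × 1.04 = 6301.2 Mb
music video: 14.650 Mbps × 183 s × 1.04 = 2788.2 Mb
lecture capture: 3.760 Mbps × 4260 s × 1.04 = 16658.3 Mb
Total: 25747.6 Mb = 3218.5 MB.
= 3.218 GB.

3.22 GB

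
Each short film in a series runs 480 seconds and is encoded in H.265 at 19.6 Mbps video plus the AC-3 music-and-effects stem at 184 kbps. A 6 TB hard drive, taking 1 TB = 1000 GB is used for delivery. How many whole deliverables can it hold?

Audio: 184 kbps = 0.184 Mbps.
Total bitrate: 19.784 Mbps.
Per item: 19.784 Mbps × 480 s = 9,496 Mb = 1,187 MB.
Capacity: 6 TB = 48,000,000 Mb; 5054.59 items → 5054 complete.

5054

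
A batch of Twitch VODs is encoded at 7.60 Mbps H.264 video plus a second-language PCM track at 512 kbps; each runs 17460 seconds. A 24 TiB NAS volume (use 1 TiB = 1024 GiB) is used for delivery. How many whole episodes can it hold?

Audio: 512 kbps = 0.512 Mbps.
Total bitrate: 8.112 Mbps.
Per item: 8.112 Mbps × 17460 s = 141,636 Mb = 17,704 MB.
Capacity: 24 TiB = 211,106,233 Mb; 1490.49 items → 1490 complete.

1490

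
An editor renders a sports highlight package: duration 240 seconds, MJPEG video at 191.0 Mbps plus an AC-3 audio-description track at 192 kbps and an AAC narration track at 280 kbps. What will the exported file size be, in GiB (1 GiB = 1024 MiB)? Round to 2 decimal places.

5.35 GiB

Audio total: 192 + 280 = 472 kbps = 0.472 Mbps.
Total bitrate: 191.0 + 0.472 = 191.472 Mbps.
Stream data: 191.472 Mbps × 240 s = 45953.3 Mb.
45,953 Mb = 5,744,160,000 bytes ÷ 1,073,741,824 = 5.350 GiB.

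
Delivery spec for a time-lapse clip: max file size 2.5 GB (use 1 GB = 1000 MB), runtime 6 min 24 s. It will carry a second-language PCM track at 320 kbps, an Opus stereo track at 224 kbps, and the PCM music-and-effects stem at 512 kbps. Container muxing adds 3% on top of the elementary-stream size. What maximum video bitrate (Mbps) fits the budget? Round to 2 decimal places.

Budget: 2.5 GB = 20000.0 Mb.
Stream payload after overhead: 20000.0 / 1.03 = 19417.5 Mb.
6 min 24 s = 384 s
Total bitrate budget: 19417.5 Mb / 384 s = 50.566 Mbps.
Audio total: 320 + 224 + 512 = 1056 kbps = 1.056 Mbps.
Video: 50.566 − 1.056 = 49.510 Mbps.

49.51 Mbps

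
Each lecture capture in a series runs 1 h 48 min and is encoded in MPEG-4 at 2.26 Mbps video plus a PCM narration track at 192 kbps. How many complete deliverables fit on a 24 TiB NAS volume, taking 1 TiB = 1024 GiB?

1 h 48 min = 108 min = 6480 s
Audio: 192 kbps = 0.192 Mbps.
Total bitrate: 2.452 Mbps.
Per item: 2.452 Mbps × 6480 s = 15,889 Mb = 1,986 MB.
Capacity: 24 TiB = 211,106,233 Mb; 13286.35 items → 13286 complete.

13286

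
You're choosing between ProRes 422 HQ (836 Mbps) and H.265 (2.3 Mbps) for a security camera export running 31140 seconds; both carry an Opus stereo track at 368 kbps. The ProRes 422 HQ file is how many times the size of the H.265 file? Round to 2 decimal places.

313.48

Audio: 368 kbps = 0.368 Mbps.
ProRes 422 HQ: 836.368 Mbps × 31140 s = 26044499.5 Mb = 3255.562 GB.
H.265: 2.668 Mbps × 31140 s = 83081.5 Mb = 10.385 GB.
Ratio: 3255.562 / 10.385 = 313.481.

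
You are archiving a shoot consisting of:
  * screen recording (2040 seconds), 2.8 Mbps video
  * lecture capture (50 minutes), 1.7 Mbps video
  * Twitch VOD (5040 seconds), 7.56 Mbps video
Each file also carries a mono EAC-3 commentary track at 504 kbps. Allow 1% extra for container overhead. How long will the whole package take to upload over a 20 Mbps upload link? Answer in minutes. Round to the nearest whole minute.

45 minutes

Audio: 504 kbps = 0.504 Mbps.
screen recording: 3.304 Mbps × 2040 s × 1.01 = 6807.6 Mb
lecture capture: 2.204 Mbps × 3000 s × 1.01 = 6678.1 Mb
Twitch VOD: 8.064 Mbps × 5040 s × 1.01 = 41049.0 Mb
Total: 54534.7 Mb = 6816.8 MB.
At 20 Mbps: 54534.7 / 20 = 2727 s ≈ 45.4 minutes.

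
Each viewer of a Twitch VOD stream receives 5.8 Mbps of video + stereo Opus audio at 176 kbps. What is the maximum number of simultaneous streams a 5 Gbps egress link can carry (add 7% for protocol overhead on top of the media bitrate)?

Audio: 176 kbps = 0.176 Mbps.
Per-viewer media rate: 5.976 Mbps.
On the wire with 7% overhead: 6.394 Mbps.
5 Gbps = 5,000 Mbps; 5,000 / 6.394 = 781.94 → 781 viewers.

781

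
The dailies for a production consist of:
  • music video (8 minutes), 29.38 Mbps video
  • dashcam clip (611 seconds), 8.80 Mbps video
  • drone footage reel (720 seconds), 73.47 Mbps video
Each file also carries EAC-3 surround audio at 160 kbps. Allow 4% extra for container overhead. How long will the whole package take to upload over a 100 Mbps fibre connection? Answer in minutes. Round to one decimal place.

12.6 minutes

Audio: 160 kbps = 0.160 Mbps.
music video: 29.540 Mbps × 480 s × 1.04 = 14746.4 Mb
dashcam clip: 8.960 Mbps × 611 s × 1.04 = 5693.5 Mb
drone footage reel: 73.630 Mbps × 720 s × 1.04 = 55134.1 Mb
Total: 75574.1 Mb = 9446.8 MB.
At 100 Mbps: 75574.1 / 100 = 756 s ≈ 12.6 minutes.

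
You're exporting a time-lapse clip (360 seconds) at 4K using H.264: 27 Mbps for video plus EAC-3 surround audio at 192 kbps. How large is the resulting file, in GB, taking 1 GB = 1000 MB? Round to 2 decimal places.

Audio: 192 kbps = 0.192 Mbps.
Total bitrate: 27 + 0.192 = 27.192 Mbps.
Stream data: 27.192 Mbps × 360 s = 9789.1 Mb.
9,789 Mb ÷ 8 = 1,224 MB → 1.224 GB.

1.22 GB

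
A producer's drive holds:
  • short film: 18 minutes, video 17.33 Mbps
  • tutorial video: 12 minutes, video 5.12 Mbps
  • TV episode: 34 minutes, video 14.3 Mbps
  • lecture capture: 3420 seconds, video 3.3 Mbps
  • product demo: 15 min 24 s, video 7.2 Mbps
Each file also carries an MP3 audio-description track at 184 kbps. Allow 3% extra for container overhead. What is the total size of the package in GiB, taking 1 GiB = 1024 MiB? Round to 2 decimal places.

Audio: 184 kbps = 0.184 Mbps.
short film: 17.514 Mbps × 1080 s × 1.03 = 19482.6 Mb
tutorial video: 5.304 Mbps × 720 s × 1.03 = 3933.4 Mb
TV episode: 14.484 Mbps × 2040 s × 1.03 = 30433.8 Mb
lecture capture: 3.484 Mbps × 3420 s × 1.03 = 12272.7 Mb
product demo: 7.384 Mbps × 924 s × 1.03 = 7027.5 Mb
Total: 73150.0 Mb = 9143.8 MB.
= 8.516 GiB.

8.52 GiB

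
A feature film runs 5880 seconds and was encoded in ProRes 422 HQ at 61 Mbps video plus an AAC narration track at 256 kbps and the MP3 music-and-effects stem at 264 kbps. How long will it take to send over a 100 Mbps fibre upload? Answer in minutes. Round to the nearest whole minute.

60 minutes

Audio total: 256 + 264 = 520 kbps = 0.520 Mbps.
Total bitrate: 61.520 Mbps.
File: 61.520 Mbps × 5880 s = 361737.6 Mb.
At 100 Mbps: 361737.6 / 100 = 3617.4 s ≈ 60.3 minutes.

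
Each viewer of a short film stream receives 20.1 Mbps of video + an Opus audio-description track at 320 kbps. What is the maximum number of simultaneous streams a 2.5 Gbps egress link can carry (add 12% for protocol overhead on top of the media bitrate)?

Audio: 320 kbps = 0.320 Mbps.
Per-viewer media rate: 20.420 Mbps.
On the wire with 12% overhead: 22.870 Mbps.
2.5 Gbps = 2,500 Mbps; 2,500 / 22.870 = 109.31 → 109 viewers.

109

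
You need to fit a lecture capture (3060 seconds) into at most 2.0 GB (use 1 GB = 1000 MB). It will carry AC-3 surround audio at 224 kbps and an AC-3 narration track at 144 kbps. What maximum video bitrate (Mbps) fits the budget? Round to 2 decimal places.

4.86 Mbps

Budget: 2.0 GB = 16000.0 Mb.
Total bitrate budget: 16000.0 Mb / 3060 s = 5.229 Mbps.
Audio total: 224 + 144 = 368 kbps = 0.368 Mbps.
Video: 5.229 − 0.368 = 4.861 Mbps.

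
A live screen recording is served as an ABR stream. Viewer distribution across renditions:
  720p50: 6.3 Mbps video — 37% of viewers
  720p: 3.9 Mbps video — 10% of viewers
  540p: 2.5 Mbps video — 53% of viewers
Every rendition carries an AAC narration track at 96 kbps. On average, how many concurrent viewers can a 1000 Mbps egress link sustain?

241

Audio: 96 kbps = 0.096 Mbps.
Average per-viewer bitrate: 0.37×6.396 + 0.10×3.996 + 0.53×2.596 = 4.142 Mbps.
1000 Mbps = 1,000 Mbps; 1,000 / 4.142 = 241.43 → 241.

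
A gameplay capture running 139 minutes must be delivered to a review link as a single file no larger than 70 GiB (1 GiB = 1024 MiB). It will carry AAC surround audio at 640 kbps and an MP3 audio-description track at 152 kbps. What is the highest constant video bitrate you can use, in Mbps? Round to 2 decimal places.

71.31 Mbps

Budget: 70 GiB = 601295.4 Mb.
139 min = 8340 s
Total bitrate budget: 601295.4 Mb / 8340 s = 72.098 Mbps.
Audio total: 640 + 152 = 792 kbps = 0.792 Mbps.
Video: 72.098 − 0.792 = 71.306 Mbps.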